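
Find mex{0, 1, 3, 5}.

2

The values 0, 1 are all present; 2 is the first non-negative integer missing from the set.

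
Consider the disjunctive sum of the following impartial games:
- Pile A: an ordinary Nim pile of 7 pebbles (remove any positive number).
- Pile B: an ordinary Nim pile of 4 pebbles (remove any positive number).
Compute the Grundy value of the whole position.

3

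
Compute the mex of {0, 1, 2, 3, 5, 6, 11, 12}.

4

The values 0, 1, 2, 3 are all present; 4 is the first non-negative integer missing from the set.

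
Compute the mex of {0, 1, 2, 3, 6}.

The values 0, 1, 2, 3 are all present; 4 is the first non-negative integer missing from the set.

4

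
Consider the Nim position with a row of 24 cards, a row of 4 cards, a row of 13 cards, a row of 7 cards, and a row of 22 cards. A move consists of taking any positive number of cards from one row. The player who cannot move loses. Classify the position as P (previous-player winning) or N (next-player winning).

P-position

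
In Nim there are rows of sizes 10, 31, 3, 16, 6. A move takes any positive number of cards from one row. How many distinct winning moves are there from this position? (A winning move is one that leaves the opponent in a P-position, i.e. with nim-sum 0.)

0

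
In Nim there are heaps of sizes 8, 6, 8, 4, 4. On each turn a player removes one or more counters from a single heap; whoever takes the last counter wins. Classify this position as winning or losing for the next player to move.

Winning position

Bitwise XOR of the heap sizes:
  1000  (8)
  0110  (6)
  1000  (8)
  0100  (4)
  0100  (4)
  ----
  0110  (6)
The nim-sum is 6 ≠ 0, so this is an N-position: the player to move can win.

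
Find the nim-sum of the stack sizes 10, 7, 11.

6

Write each in binary and XOR column by column:
  1010  (10)
  0111  (7)
  1011  (11)
  ----
  0110  (6)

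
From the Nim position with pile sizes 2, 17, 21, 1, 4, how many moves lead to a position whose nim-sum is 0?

1

Compute the nim-sum pairwise:
2 XOR 17 = 19
19 XOR 21 = 6
6 XOR 1 = 7
7 XOR 4 = 3
The overall nim-sum is X = 3. A pile of size p has a winning move iff p XOR X < p (reduce it to p XOR X).
  2: 2 XOR 3 = 1 < 2 — winning move (to 1).
  17: 17 XOR 3 = 18 ≥ 17 — no move.
  21: 21 XOR 3 = 22 ≥ 21 — no move.
  1: 1 XOR 3 = 2 ≥ 1 — no move.
  4: 4 XOR 3 = 7 ≥ 4 — no move.
That gives 1 winning move.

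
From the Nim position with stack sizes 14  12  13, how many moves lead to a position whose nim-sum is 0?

Write each in binary and XOR column by column:
  1110  (14)
  1100  (12)
  1101  (13)
  ----
  1111  (15)
The overall nim-sum is X = 15. A stack of size p has a winning move iff p XOR X < p (reduce it to p XOR X).
  14: 14 XOR 15 = 1 < 14 — winning move (to 1).
  12: 12 XOR 15 = 3 < 12 — winning move (to 3).
  13: 13 XOR 15 = 2 < 13 — winning move (to 2).
That gives 3 winning moves.

3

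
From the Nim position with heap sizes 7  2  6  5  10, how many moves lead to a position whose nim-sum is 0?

1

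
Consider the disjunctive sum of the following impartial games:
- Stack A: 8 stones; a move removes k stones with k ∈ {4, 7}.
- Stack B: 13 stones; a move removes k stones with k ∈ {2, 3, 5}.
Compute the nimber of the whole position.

1

For stack A, compute g(0), g(1), … with moves {4, 7}:
k:     0  1  2  3  4  5  6  7  8
g(k):  0  0  0  0  1  1  1  1  2
So g(8) = 2.
Build the Grundy sequence for stack B with g(k) = mex{g(k−s) : s ∈ {2, 3, 5}, s ≤ k}:
g(0) = mex{} = 0
g(1) = mex{} = 0
g(2) = mex{0} = 1
g(3) = mex{0} = 1
g(4) = mex{0,1} = 2
g(5) = mex{0,1} = 2
g(6) = mex{0,1,2} = 3
g(7) = mex{1,2} = 0
g(8) = mex{1,2,3} = 0
g(9) = mex{0,2,3} = 1
g(10) = mex{0,2} = 1
g(11) = mex{0,1,3} = 2
g(12) = mex{0,1} = 2
g(13) = mex{0,1,2} = 3
So g(13) = 3.
The value of a disjunctive sum is the nim-sum of the parts.
Combined value = 2 XOR 3 = 1.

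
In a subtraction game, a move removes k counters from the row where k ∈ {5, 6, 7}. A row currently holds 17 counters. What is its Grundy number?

1

Grundy values for subtraction set {5, 6, 7}:
k:     0  1  2  3  4  5  6  7  8  9 10 11 12 13 14 15 16 17
g(k):  0  0  0  0  0  1  1  1  1  1  2  2  0  0  0  0  0  1
So g(17) = 1.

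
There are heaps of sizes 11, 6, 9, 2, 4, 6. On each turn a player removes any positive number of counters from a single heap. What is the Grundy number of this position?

Nim-sum: 11 ^ 6 ^ 9 ^ 2 ^ 4 ^ 6 = 4.

4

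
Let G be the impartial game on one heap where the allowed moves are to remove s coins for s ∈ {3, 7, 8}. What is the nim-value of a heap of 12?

Build the Grundy sequence with g(k) = mex{g(k−s) : s ∈ {3, 7, 8}, s ≤ k}:
k:     0  1  2  3  4  5  6  7  8  9 10 11 12
g(k):  0  0  0  1  1  1  0  2  2  1  3  0  0
So g(12) = 0.

0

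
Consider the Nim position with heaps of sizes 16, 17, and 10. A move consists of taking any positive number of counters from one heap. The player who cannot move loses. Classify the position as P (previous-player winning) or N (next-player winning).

Nim-sum: 16 XOR 17 XOR 10 = 11.
The nim-sum is 11 ≠ 0, so this is an N-position: the player to move can win.

N-position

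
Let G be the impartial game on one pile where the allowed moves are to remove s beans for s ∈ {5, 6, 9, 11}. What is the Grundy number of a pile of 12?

Compute g(0), g(1), … for moves {5, 6, 9, 11}:
k:     0  1  2  3  4  5  6  7  8  9 10 11 12
g(k):  0  0  0  0  0  1  1  1  1  1  2  2  2
So g(12) = 2.

2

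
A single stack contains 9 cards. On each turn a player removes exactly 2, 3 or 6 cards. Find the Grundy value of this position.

Grundy values for subtraction set {2, 3, 6}:
g(0) = mex{} = 0
g(1) = mex{} = 0
g(2) = mex{0} = 1
g(3) = mex{0} = 1
g(4) = mex{0,1} = 2
g(5) = mex{1} = 0
g(6) = mex{0,1,2} = 3
g(7) = mex{0,2} = 1
g(8) = mex{0,1,3} = 2
g(9) = mex{1,3} = 0
So g(9) = 0.

0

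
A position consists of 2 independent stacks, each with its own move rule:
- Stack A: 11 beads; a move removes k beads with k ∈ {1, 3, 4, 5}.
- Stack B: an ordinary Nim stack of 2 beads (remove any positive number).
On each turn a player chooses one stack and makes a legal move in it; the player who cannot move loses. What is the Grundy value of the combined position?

3

Grundy values for stack A (subtraction set {1, 3, 4, 5}):
k:     0  1  2  3  4  5  6  7  8  9 10 11
g(k):  0  1  0  1  2  3  2  3  0  1  0  1
So g(11) = 1.
Stack B is a plain Nim stack of size 2, so its Grundy value is 2.
The value of a disjunctive sum is the nim-sum of the parts.
Combined value = 1 XOR 2 = 3.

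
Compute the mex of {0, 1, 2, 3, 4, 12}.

The values 0, 1, 2, 3, 4 are all present; 5 is the first non-negative integer missing from the set.

5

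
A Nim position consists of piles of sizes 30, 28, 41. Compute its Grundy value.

43

Compute the nim-sum pairwise:
30 ^ 28 = 2
2 ^ 41 = 43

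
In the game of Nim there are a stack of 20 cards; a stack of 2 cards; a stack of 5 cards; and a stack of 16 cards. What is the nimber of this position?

3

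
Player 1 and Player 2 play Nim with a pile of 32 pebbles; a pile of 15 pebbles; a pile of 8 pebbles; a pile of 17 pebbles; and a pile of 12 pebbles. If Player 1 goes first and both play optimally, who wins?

Player 1 wins

Nim-sum: 32 XOR 15 XOR 8 XOR 17 XOR 12 = 58.
The nim-sum is 58 ≠ 0, so this is an N-position: the player to move can win; Player 1 has a winning move.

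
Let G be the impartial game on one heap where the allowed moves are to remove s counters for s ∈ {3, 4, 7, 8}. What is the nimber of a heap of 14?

1

Build the Grundy sequence with g(k) = mex{g(k−s) : s ∈ {3, 4, 7, 8}, s ≤ k}:
k:     0  1  2  3  4  5  6  7  8  9 10 11 12 13 14
g(k):  0  0  0  1  1  1  2  2  2  3  3  0  0  0  1
So g(14) = 1.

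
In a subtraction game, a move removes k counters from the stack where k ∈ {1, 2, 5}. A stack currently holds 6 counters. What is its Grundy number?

Grundy values for subtraction set {1, 2, 5}:
k:     0  1  2  3  4  5  6
g(k):  0  1  2  0  1  2  0
So g(6) = 0.

0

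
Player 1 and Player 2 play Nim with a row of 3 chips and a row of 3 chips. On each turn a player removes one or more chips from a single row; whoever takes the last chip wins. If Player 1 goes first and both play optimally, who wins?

Nim-sum: 3 ^ 3 = 0.
The nim-sum is 0, so this is a P-position: the player to move is in a losing position under optimal play; Player 1 is about to move from it and so loses — Player 2 wins.

Player 2 wins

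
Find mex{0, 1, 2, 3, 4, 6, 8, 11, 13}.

5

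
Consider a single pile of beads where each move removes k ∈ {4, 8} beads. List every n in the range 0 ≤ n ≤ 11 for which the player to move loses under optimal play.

0, 1, 2, 3

Build the Grundy sequence with g(k) = mex{g(k−s) : s ∈ {4, 8}, s ≤ k}:
k:     0  1  2  3  4  5  6  7  8  9 10 11
g(k):  0  0  0  0  1  1  1  1  2  2  2  2
The P-positions (g = 0) in 0..11 are 0, 1, 2, 3.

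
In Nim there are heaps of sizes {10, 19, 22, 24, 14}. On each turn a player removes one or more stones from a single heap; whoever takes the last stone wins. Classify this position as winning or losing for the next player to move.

Winning position

Write each in binary and XOR column by column:
  01010  (10)
  10011  (19)
  10110  (22)
  11000  (24)
  01110  (14)
  -----
  11001  (25)
The nim-sum is 25 ≠ 0, so this is an N-position: the player to move can win.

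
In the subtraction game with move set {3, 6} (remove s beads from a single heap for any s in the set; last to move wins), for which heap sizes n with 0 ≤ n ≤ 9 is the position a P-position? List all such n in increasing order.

0, 1, 2, 9

Compute g(0), g(1), … for moves {3, 6}:
k:     0  1  2  3  4  5  6  7  8  9
g(k):  0  0  0  1  1  1  2  2  2  0
The P-positions (g = 0) in 0..9 are 0, 1, 2, 9.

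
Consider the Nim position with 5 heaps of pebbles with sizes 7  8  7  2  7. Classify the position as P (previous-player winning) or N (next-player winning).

N-position

Compute the nim-sum pairwise:
7 XOR 8 = 15
15 XOR 7 = 8
8 XOR 2 = 10
10 XOR 7 = 13
The nim-sum is 13 ≠ 0, so this is an N-position: the player to move can win.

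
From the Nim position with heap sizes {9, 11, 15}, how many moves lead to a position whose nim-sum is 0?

3

Compute the nim-sum pairwise:
9 ⊕ 11 = 2
2 ⊕ 15 = 13
The overall nim-sum is X = 13. A heap of size p has a winning move iff p XOR X < p (reduce it to p XOR X).
  9: 9 XOR 13 = 4 < 9 — winning move (to 4).
  11: 11 XOR 13 = 6 < 11 — winning move (to 6).
  15: 15 XOR 13 = 2 < 15 — winning move (to 2).
That gives 3 winning moves.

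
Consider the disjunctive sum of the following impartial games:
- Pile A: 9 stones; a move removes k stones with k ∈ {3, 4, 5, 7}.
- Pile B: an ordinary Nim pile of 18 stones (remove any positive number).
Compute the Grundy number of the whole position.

17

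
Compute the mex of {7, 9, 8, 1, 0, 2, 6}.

The values 0, 1, 2 are all present; 3 is the first non-negative integer missing from the set.

3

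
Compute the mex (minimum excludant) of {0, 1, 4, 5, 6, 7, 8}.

2

The values 0, 1 are all present; 2 is the first non-negative integer missing from the set.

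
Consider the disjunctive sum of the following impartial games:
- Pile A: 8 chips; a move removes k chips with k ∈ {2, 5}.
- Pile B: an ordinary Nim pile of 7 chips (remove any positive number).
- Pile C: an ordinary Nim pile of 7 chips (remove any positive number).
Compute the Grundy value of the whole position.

0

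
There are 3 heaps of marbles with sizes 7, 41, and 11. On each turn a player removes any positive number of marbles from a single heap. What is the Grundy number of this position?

37

Nim-sum: 7 ^ 41 ^ 11 = 37.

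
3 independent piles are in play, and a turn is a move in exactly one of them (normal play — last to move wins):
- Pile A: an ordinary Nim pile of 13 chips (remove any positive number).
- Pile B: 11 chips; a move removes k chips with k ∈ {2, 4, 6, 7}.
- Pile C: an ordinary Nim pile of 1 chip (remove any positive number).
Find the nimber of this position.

13

Pile A is a plain Nim pile of size 13, so its Grundy value is 13.
Grundy values for pile B (subtraction set {2, 4, 6, 7}):
g(0) = mex{} = 0
g(1) = mex{} = 0
g(2) = mex{0} = 1
g(3) = mex{0} = 1
g(4) = mex{0,1} = 2
g(5) = mex{0,1} = 2
g(6) = mex{0,1,2} = 3
g(7) = mex{0,1,2} = 3
g(8) = mex{0,1,2,3} = 4
g(9) = mex{1,2,3} = 0
g(10) = mex{1,2,3,4} = 0
g(11) = mex{0,2,3} = 1
So g(11) = 1.
Pile C is a plain Nim pile of size 1, so its Grundy value is 1.
By the Sprague-Grundy theorem, the Grundy value of a sum of independent games is the XOR of the component values.
Combined value = 13 ⊕ 1 ⊕ 1 = 13.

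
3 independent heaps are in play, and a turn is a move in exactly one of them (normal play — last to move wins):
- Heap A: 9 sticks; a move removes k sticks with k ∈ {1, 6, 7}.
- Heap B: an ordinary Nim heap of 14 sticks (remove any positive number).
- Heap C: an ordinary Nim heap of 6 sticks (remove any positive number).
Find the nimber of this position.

11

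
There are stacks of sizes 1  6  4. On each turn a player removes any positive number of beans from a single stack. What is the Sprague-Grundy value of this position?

Nim-sum: 1 ⊕ 6 ⊕ 4 = 3.

3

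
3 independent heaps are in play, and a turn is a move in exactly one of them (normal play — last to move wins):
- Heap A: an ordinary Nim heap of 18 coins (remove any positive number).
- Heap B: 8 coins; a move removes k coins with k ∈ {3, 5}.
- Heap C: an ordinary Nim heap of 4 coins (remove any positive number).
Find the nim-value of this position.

22

Heap A is a plain Nim heap of size 18, so its Grundy value is 18.
For heap B, compute g(0), g(1), … with moves {3, 5}:
k:     0  1  2  3  4  5  6  7  8
g(k):  0  0  0  1  1  1  2  2  0
So g(8) = 0.
Heap C is a plain Nim heap of size 4, so its Grundy value is 4.
By the Sprague-Grundy theorem, the Grundy value of a sum of independent games is the XOR of the component values.
Combined value = 18 ⊕ 0 ⊕ 4 = 22.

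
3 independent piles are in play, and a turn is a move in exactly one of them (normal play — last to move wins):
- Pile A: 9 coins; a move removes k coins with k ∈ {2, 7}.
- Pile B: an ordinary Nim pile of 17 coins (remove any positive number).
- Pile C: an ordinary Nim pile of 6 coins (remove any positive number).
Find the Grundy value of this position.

23

For pile A, compute g(0), g(1), … with moves {2, 7}:
k:     0  1  2  3  4  5  6  7  8  9
g(k):  0  0  1  1  0  0  1  1  2  0
So g(9) = 0.
Pile B is a plain Nim pile of size 17, so its Grundy value is 17.
Pile C is a plain Nim pile of size 6, so its Grundy value is 6.
The value of a disjunctive sum is the nim-sum of the parts.
Combined value = 0 ⊕ 17 ⊕ 6 = 23.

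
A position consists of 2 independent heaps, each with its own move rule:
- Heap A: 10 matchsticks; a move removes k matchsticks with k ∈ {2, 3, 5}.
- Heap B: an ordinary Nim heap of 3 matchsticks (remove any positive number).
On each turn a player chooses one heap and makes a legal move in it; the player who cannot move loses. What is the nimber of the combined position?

2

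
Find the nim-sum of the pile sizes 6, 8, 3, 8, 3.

Compute the nim-sum pairwise:
6 ^ 8 = 14
14 ^ 3 = 13
13 ^ 8 = 5
5 ^ 3 = 6

6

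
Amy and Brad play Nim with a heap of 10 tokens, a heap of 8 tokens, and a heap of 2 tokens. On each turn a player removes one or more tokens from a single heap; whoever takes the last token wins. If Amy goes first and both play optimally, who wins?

Compute the nim-sum pairwise:
10 XOR 8 = 2
2 XOR 2 = 0
The nim-sum is 0, so this is a P-position: the player to move is in a losing position under optimal play; Amy is about to move from it and so loses — Brad wins.

Brad wins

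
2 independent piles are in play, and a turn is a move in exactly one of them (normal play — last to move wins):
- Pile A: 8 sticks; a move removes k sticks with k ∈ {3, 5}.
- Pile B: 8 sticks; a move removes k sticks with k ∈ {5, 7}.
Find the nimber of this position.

1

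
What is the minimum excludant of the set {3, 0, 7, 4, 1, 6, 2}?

The values 0, 1, 2, 3, 4 are all present; 5 is the first non-negative integer missing from the set.

5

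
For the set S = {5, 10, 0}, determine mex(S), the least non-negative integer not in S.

0 is in the set but 1 is not, so the mex is 1.

1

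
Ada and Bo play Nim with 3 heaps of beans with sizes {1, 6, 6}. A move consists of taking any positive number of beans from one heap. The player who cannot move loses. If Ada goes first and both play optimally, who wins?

Ada wins

Write each in binary and XOR column by column:
  001  (1)
  110  (6)
  110  (6)
  ---
  001  (1)
The nim-sum is 1 ≠ 0, so this is an N-position: the player to move can win; Ada has a winning move.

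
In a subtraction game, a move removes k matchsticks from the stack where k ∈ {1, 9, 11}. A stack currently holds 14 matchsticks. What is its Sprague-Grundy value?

0

Build the Grundy sequence with g(k) = mex{g(k−s) : s ∈ {1, 9, 11}, s ≤ k}:
k:     0  1  2  3  4  5  6  7  8  9 10 11 12 13 14
g(k):  0  1  0  1  0  1  0  1  0  1  0  1  0  1  0
So g(14) = 0.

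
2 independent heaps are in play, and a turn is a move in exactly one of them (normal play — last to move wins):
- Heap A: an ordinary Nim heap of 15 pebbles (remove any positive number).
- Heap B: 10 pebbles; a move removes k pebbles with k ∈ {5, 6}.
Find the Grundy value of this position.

13

Heap A is a plain Nim heap of size 15, so its Grundy value is 15.
Build the Grundy sequence for heap B with g(k) = mex{g(k−s) : s ∈ {5, 6}, s ≤ k}:
g(0) = mex{} = 0
g(1) = mex{} = 0
g(2) = mex{} = 0
g(3) = mex{} = 0
g(4) = mex{} = 0
g(5) = mex{0} = 1
g(6) = mex{0} = 1
g(7) = mex{0} = 1
g(8) = mex{0} = 1
g(9) = mex{0} = 1
g(10) = mex{0,1} = 2
So g(10) = 2.
By the Sprague-Grundy theorem, the Grundy value of a sum of independent games is the XOR of the component values.
Combined value = 15 ⊕ 2 = 13.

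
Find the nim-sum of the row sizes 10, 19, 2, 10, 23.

Bitwise XOR of the heap sizes:
  01010  (10)
  10011  (19)
  00010  (2)
  01010  (10)
  10111  (23)
  -----
  00110  (6)

6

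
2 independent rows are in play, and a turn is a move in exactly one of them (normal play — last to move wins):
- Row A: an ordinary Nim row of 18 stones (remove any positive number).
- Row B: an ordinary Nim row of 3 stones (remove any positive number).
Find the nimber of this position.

17

Row A is a plain Nim row of size 18, so its Grundy value is 18.
Row B is a plain Nim row of size 3, so its Grundy value is 3.
The value of a disjunctive sum is the nim-sum of the parts.
Combined value = 18 ⊕ 3 = 17.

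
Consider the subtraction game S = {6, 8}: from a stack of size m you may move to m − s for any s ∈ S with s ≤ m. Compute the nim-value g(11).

Grundy values for subtraction set {6, 8}:
g(0) = mex{} = 0
g(1) = mex{} = 0
g(2) = mex{} = 0
g(3) = mex{} = 0
g(4) = mex{} = 0
g(5) = mex{} = 0
g(6) = mex{0} = 1
g(7) = mex{0} = 1
g(8) = mex{0} = 1
g(9) = mex{0} = 1
g(10) = mex{0} = 1
g(11) = mex{0} = 1
So g(11) = 1.

1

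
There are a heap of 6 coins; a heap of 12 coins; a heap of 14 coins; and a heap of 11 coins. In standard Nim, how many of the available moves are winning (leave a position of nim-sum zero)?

3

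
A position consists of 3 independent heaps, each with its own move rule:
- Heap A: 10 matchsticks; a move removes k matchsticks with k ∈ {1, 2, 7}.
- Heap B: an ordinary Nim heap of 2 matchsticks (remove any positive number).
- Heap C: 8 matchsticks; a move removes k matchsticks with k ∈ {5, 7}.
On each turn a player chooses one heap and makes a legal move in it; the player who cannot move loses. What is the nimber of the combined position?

2

For heap A, compute g(0), g(1), … with moves {1, 2, 7}:
g(0) = mex{} = 0
g(1) = mex{0} = 1
g(2) = mex{0,1} = 2
g(3) = mex{1,2} = 0
g(4) = mex{0,2} = 1
g(5) = mex{0,1} = 2
g(6) = mex{1,2} = 0
g(7) = mex{0,2} = 1
g(8) = mex{0,1} = 2
g(9) = mex{1,2} = 0
g(10) = mex{0,2} = 1
So g(10) = 1.
Heap B is a plain Nim heap of size 2, so its Grundy value is 2.
Grundy values for heap C (subtraction set {5, 7}):
k:     0  1  2  3  4  5  6  7  8
g(k):  0  0  0  0  0  1  1  1  1
So g(8) = 1.
The value of a disjunctive sum is the nim-sum of the parts.
Combined value = 1 XOR 2 XOR 1 = 2.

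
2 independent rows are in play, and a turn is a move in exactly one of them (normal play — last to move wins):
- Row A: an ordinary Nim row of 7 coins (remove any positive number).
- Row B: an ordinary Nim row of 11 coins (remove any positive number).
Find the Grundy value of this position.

Row A is a plain Nim row of size 7, so its Grundy value is 7.
Row B is a plain Nim row of size 11, so its Grundy value is 11.
By the Sprague-Grundy theorem, the Grundy value of a sum of independent games is the XOR of the component values.
Combined value = 7 ⊕ 11 = 12.

12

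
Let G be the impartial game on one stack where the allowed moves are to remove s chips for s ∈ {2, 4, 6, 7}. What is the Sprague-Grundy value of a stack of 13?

Build the Grundy sequence with g(k) = mex{g(k−s) : s ∈ {2, 4, 6, 7}, s ≤ k}:
k:     0  1  2  3  4  5  6  7  8  9 10 11 12 13
g(k):  0  0  1  1  2  2  3  3  4  0  0  1  1  2
So g(13) = 2.

2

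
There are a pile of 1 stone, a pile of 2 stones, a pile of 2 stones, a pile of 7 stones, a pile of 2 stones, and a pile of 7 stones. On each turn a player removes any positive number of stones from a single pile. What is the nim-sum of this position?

3

Nim-sum: 1 ^ 2 ^ 2 ^ 7 ^ 2 ^ 7 = 3.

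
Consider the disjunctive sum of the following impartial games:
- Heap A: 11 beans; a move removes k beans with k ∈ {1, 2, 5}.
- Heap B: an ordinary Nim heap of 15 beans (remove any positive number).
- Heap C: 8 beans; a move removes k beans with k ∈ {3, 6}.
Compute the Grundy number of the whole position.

For heap A, compute g(0), g(1), … with moves {1, 2, 5}:
g(0) = mex{} = 0
g(1) = mex{0} = 1
g(2) = mex{0,1} = 2
g(3) = mex{1,2} = 0
g(4) = mex{0,2} = 1
g(5) = mex{0,1} = 2
g(6) = mex{1,2} = 0
g(7) = mex{0,2} = 1
g(8) = mex{0,1} = 2
g(9) = mex{1,2} = 0
g(10) = mex{0,2} = 1
g(11) = mex{0,1} = 2
So g(11) = 2.
Heap B is a plain Nim heap of size 15, so its Grundy value is 15.
Build the Grundy sequence for heap C with g(k) = mex{g(k−s) : s ∈ {3, 6}, s ≤ k}:
k:     0  1  2  3  4  5  6  7  8
g(k):  0  0  0  1  1  1  2  2  2
So g(8) = 2.
The value of a disjunctive sum is the nim-sum of the parts.
Combined value = 2 ⊕ 15 ⊕ 2 = 15.

15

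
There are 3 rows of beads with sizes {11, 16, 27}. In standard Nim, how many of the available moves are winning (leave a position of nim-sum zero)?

0

Compute the nim-sum pairwise:
11 XOR 16 = 27
27 XOR 27 = 0
The nim-sum is already 0, so every move leaves a nonzero nim-sum — there are no winning moves.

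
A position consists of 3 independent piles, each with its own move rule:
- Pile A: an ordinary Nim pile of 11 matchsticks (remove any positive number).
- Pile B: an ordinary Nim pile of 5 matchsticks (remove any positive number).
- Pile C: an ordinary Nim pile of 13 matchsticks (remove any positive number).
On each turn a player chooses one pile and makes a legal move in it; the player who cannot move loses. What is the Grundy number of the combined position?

Pile A is a plain Nim pile of size 11, so its Grundy value is 11.
Pile B is a plain Nim pile of size 5, so its Grundy value is 5.
Pile C is a plain Nim pile of size 13, so its Grundy value is 13.
By the Sprague-Grundy theorem, the Grundy value of a sum of independent games is the XOR of the component values.
Combined value = 11 XOR 5 XOR 13 = 3.

3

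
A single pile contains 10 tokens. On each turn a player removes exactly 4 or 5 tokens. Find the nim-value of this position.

0

Build the Grundy sequence with g(k) = mex{g(k−s) : s ∈ {4, 5}, s ≤ k}:
k:     0  1  2  3  4  5  6  7  8  9 10
g(k):  0  0  0  0  1  1  1  1  2  0  0
So g(10) = 0.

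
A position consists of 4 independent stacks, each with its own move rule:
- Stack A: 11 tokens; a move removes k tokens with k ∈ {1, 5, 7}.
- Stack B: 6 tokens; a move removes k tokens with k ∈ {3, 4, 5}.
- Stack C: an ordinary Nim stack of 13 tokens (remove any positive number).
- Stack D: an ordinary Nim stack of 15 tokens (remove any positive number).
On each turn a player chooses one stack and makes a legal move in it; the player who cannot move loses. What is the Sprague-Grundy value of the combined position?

Build the Grundy sequence for stack A with g(k) = mex{g(k−s) : s ∈ {1, 5, 7}, s ≤ k}:
k:     0  1  2  3  4  5  6  7  8  9 10 11
g(k):  0  1  0  1  0  1  0  1  0  1  0  1
So g(11) = 1.
Grundy values for stack B (subtraction set {3, 4, 5}):
k:     0  1  2  3  4  5  6
g(k):  0  0  0  1  1  1  2
So g(6) = 2.
Stack C is a plain Nim stack of size 13, so its Grundy value is 13.
Stack D is a plain Nim stack of size 15, so its Grundy value is 15.
By the Sprague-Grundy theorem, the Grundy value of a sum of independent games is the XOR of the component values.
Combined value = 1 ⊕ 2 ⊕ 13 ⊕ 15 = 1.

1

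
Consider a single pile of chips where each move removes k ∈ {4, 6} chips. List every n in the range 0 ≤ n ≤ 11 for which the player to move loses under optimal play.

Compute g(0), g(1), … for moves {4, 6}:
k:     0  1  2  3  4  5  6  7  8  9 10 11
g(k):  0  0  0  0  1  1  1  1  2  2  0  0
The P-positions (g = 0) in 0..11 are 0, 1, 2, 3, 10, 11.

0, 1, 2, 3, 10, 11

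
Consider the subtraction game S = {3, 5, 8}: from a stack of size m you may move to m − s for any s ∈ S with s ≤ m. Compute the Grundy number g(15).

1

Grundy values for subtraction set {3, 5, 8}:
k:     0  1  2  3  4  5  6  7  8  9 10 11 12 13 14 15
g(k):  0  0  0  1  1  1  2  2  2  3  3  0  0  0  1  1
So g(15) = 1.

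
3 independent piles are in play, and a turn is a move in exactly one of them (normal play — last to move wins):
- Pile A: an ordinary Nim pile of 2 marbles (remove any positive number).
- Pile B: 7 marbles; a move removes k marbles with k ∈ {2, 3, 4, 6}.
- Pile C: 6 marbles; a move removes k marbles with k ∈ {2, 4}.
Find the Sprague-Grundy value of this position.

Pile A is a plain Nim pile of size 2, so its Grundy value is 2.
Build the Grundy sequence for pile B with g(k) = mex{g(k−s) : s ∈ {2, 3, 4, 6}, s ≤ k}:
g(0) = mex{} = 0
g(1) = mex{} = 0
g(2) = mex{0} = 1
g(3) = mex{0} = 1
g(4) = mex{0,1} = 2
g(5) = mex{0,1} = 2
g(6) = mex{0,1,2} = 3
g(7) = mex{0,1,2} = 3
So g(7) = 3.
For pile C, compute g(0), g(1), … with moves {2, 4}:
k:     0  1  2  3  4  5  6
g(k):  0  0  1  1  2  2  0
So g(6) = 0.
The value of a disjunctive sum is the nim-sum of the parts.
Combined value = 2 XOR 3 XOR 0 = 1.

1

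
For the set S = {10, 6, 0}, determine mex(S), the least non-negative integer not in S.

1

0 is in the set but 1 is not, so the mex is 1.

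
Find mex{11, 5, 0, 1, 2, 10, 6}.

3

The values 0, 1, 2 are all present; 3 is the first non-negative integer missing from the set.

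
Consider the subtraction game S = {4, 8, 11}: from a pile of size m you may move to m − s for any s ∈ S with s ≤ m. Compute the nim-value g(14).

Compute g(0), g(1), … for moves {4, 8, 11}:
k:     0  1  2  3  4  5  6  7  8  9 10 11 12 13 14
g(k):  0  0  0  0  1  1  1  1  2  2  2  2  3  3  3
So g(14) = 3.

3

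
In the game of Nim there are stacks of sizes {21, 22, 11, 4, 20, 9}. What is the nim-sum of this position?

17

Nim-sum: 21 ⊕ 22 ⊕ 11 ⊕ 4 ⊕ 20 ⊕ 9 = 17.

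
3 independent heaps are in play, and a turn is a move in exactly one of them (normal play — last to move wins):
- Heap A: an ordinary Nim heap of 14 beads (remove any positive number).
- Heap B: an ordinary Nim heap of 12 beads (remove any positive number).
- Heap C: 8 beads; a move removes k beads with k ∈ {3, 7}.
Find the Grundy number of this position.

0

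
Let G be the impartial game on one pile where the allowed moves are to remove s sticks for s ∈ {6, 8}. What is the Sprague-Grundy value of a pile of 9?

1

Compute g(0), g(1), … for moves {6, 8}:
g(0) = mex{} = 0
g(1) = mex{} = 0
g(2) = mex{} = 0
g(3) = mex{} = 0
g(4) = mex{} = 0
g(5) = mex{} = 0
g(6) = mex{0} = 1
g(7) = mex{0} = 1
g(8) = mex{0} = 1
g(9) = mex{0} = 1
So g(9) = 1.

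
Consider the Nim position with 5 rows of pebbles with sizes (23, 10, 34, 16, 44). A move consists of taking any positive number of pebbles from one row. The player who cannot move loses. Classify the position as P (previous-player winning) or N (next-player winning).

N-position

Nim-sum: 23 XOR 10 XOR 34 XOR 16 XOR 44 = 3.
The nim-sum is 3 ≠ 0, so this is an N-position: the player to move can win.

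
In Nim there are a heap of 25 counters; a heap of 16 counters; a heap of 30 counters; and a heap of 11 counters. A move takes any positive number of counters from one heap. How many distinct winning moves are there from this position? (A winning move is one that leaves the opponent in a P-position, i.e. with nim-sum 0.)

3

Nim-sum: 25 XOR 16 XOR 30 XOR 11 = 28.
The overall nim-sum is X = 28. A heap of size p has a winning move iff p XOR X < p (reduce it to p XOR X).
  25: 25 XOR 28 = 5 < 25 — winning move (to 5).
  16: 16 XOR 28 = 12 < 16 — winning move (to 12).
  30: 30 XOR 28 = 2 < 30 — winning move (to 2).
  11: 11 XOR 28 = 23 ≥ 11 — no move.
That gives 3 winning moves.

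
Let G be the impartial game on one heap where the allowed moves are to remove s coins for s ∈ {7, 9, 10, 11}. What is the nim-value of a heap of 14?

2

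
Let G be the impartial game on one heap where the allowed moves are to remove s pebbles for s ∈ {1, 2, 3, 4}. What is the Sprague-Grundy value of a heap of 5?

0

Grundy values for subtraction set {1, 2, 3, 4}:
k:     0  1  2  3  4  5
g(k):  0  1  2  3  4  0
So g(5) = 0.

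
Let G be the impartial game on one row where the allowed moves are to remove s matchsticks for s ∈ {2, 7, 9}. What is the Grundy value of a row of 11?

3

Compute g(0), g(1), … for moves {2, 7, 9}:
k:     0  1  2  3  4  5  6  7  8  9 10 11
g(k):  0  0  1  1  0  0  1  1  2  2  3  3
So g(11) = 3.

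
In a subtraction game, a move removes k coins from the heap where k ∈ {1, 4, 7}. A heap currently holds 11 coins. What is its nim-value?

Build the Grundy sequence with g(k) = mex{g(k−s) : s ∈ {1, 4, 7}, s ≤ k}:
k:     0  1  2  3  4  5  6  7  8  9 10 11
g(k):  0  1  0  1  2  0  1  2  0  1  0  1
So g(11) = 1.

1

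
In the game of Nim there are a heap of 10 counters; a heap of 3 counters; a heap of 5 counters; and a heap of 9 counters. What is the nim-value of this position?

5

Nim-sum: 10 ⊕ 3 ⊕ 5 ⊕ 9 = 5.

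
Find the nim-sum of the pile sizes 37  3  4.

34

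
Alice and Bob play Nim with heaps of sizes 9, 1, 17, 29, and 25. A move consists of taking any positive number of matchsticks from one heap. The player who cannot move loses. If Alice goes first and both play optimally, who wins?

Alice wins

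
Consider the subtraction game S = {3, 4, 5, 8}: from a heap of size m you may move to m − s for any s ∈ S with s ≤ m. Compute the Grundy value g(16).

1

Compute g(0), g(1), … for moves {3, 4, 5, 8}:
k:     0  1  2  3  4  5  6  7  8  9 10 11 12 13 14 15 16
g(k):  0  0  0  1  1  1  2  2  2  3  3  0  0  0  1  1  1
So g(16) = 1.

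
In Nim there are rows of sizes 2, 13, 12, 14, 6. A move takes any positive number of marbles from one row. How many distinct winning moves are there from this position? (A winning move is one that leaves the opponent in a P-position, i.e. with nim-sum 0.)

3

Compute the nim-sum pairwise:
2 ^ 13 = 15
15 ^ 12 = 3
3 ^ 14 = 13
13 ^ 6 = 11
The overall nim-sum is X = 11. A row of size p has a winning move iff p XOR X < p (reduce it to p XOR X).
  2: 2 XOR 11 = 9 ≥ 2 — no move.
  13: 13 XOR 11 = 6 < 13 — winning move (to 6).
  12: 12 XOR 11 = 7 < 12 — winning move (to 7).
  14: 14 XOR 11 = 5 < 14 — winning move (to 5).
  6: 6 XOR 11 = 13 ≥ 6 — no move.
That gives 3 winning moves.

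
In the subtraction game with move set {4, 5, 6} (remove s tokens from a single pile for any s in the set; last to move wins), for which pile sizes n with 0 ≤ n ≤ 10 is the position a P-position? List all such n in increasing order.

0, 1, 2, 3, 10

Compute g(0), g(1), … for moves {4, 5, 6}:
k:     0  1  2  3  4  5  6  7  8  9 10
g(k):  0  0  0  0  1  1  1  1  2  2  0
The P-positions (g = 0) in 0..10 are 0, 1, 2, 3, 10.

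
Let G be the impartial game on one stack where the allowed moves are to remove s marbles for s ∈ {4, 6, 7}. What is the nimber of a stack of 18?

1

Grundy values for subtraction set {4, 6, 7}:
k:     0  1  2  3  4  5  6  7  8  9 10 11 12 13 14 15 16 17 18
g(k):  0  0  0  0  1  1  1  1  2  2  2  0  0  0  0  1  1  1  1
So g(18) = 1.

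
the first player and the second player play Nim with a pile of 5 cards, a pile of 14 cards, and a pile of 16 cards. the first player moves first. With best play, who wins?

the first player wins

Nim-sum: 5 XOR 14 XOR 16 = 27.
The nim-sum is 27 ≠ 0, so this is an N-position: the player to move can win; the first player has a winning move.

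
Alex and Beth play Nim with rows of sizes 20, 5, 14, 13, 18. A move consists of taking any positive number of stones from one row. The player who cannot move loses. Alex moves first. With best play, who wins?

Beth wins

Compute the nim-sum pairwise:
20 ⊕ 5 = 17
17 ⊕ 14 = 31
31 ⊕ 13 = 18
18 ⊕ 18 = 0
The nim-sum is 0, so this is a P-position: the player to move is in a losing position under optimal play; Alex is about to move from it and so loses — Beth wins.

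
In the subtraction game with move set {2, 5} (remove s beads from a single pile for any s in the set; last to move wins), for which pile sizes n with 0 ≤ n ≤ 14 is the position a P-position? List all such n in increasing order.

0, 1, 4, 7, 8, 11, 14

Build the Grundy sequence with g(k) = mex{g(k−s) : s ∈ {2, 5}, s ≤ k}:
k:     0  1  2  3  4  5  6  7  8  9 10 11 12 13 14
g(k):  0  0  1  1  0  2  1  0  0  1  1  0  2  1  0
The P-positions (g = 0) in 0..14 are 0, 1, 4, 7, 8, 11, 14.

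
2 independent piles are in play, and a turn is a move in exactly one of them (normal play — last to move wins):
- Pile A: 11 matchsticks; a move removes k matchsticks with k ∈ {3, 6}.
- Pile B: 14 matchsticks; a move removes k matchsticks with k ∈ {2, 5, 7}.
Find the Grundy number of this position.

0

For pile A, compute g(0), g(1), … with moves {3, 6}:
g(0) = mex{} = 0
g(1) = mex{} = 0
g(2) = mex{} = 0
g(3) = mex{0} = 1
g(4) = mex{0} = 1
g(5) = mex{0} = 1
g(6) = mex{0,1} = 2
g(7) = mex{0,1} = 2
g(8) = mex{0,1} = 2
g(9) = mex{1,2} = 0
g(10) = mex{1,2} = 0
g(11) = mex{1,2} = 0
So g(11) = 0.
Build the Grundy sequence for pile B with g(k) = mex{g(k−s) : s ∈ {2, 5, 7}, s ≤ k}:
g(0) = mex{} = 0
g(1) = mex{} = 0
g(2) = mex{0} = 1
g(3) = mex{0} = 1
g(4) = mex{1} = 0
g(5) = mex{0,1} = 2
g(6) = mex{0} = 1
g(7) = mex{0,1,2} = 3
g(8) = mex{0,1} = 2
g(9) = mex{0,1,3} = 2
g(10) = mex{1,2} = 0
g(11) = mex{0,1,2} = 3
g(12) = mex{0,2,3} = 1
g(13) = mex{1,2,3} = 0
g(14) = mex{1,2,3} = 0
So g(14) = 0.
By the Sprague-Grundy theorem, the Grundy value of a sum of independent games is the XOR of the component values.
Combined value = 0 ⊕ 0 = 0.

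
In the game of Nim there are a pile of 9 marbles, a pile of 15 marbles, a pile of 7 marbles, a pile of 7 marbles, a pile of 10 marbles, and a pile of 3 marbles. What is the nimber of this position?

Bitwise XOR of the heap sizes:
  1001  (9)
  1111  (15)
  0111  (7)
  0111  (7)
  1010  (10)
  0011  (3)
  ----
  1111  (15)

15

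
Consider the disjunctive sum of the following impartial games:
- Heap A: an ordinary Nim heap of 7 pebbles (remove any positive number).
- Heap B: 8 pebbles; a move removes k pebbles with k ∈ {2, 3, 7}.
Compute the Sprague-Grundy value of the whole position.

6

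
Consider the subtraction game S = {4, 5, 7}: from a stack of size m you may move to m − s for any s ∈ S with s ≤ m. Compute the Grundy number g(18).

Compute g(0), g(1), … for moves {4, 5, 7}:
k:     0  1  2  3  4  5  6  7  8  9 10 11 12 13 14 15 16 17 18
g(k):  0  0  0  0  1  1  1  1  2  2  2  0  0  0  0  1  1  1  1
So g(18) = 1.

1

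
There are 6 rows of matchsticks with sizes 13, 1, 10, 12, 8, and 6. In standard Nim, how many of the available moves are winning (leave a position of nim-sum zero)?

Compute the nim-sum pairwise:
13 ⊕ 1 = 12
12 ⊕ 10 = 6
6 ⊕ 12 = 10
10 ⊕ 8 = 2
2 ⊕ 6 = 4
The overall nim-sum is X = 4. A row of size p has a winning move iff p XOR X < p (reduce it to p XOR X).
  13: 13 XOR 4 = 9 < 13 — winning move (to 9).
  1: 1 XOR 4 = 5 ≥ 1 — no move.
  10: 10 XOR 4 = 14 ≥ 10 — no move.
  12: 12 XOR 4 = 8 < 12 — winning move (to 8).
  8: 8 XOR 4 = 12 ≥ 8 — no move.
  6: 6 XOR 4 = 2 < 6 — winning move (to 2).
That gives 3 winning moves.

3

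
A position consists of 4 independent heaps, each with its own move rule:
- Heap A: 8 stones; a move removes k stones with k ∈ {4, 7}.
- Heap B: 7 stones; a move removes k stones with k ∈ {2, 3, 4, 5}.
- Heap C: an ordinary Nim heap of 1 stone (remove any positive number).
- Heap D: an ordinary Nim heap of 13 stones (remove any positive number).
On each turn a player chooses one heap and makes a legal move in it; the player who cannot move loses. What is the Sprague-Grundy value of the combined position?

14

For heap A, compute g(0), g(1), … with moves {4, 7}:
g(0) = mex{} = 0
g(1) = mex{} = 0
g(2) = mex{} = 0
g(3) = mex{} = 0
g(4) = mex{0} = 1
g(5) = mex{0} = 1
g(6) = mex{0} = 1
g(7) = mex{0} = 1
g(8) = mex{0,1} = 2
So g(8) = 2.
Build the Grundy sequence for heap B with g(k) = mex{g(k−s) : s ∈ {2, 3, 4, 5}, s ≤ k}:
g(0) = mex{} = 0
g(1) = mex{} = 0
g(2) = mex{0} = 1
g(3) = mex{0} = 1
g(4) = mex{0,1} = 2
g(5) = mex{0,1} = 2
g(6) = mex{0,1,2} = 3
g(7) = mex{1,2} = 0
So g(7) = 0.
Heap C is a plain Nim heap of size 1, so its Grundy value is 1.
Heap D is a plain Nim heap of size 13, so its Grundy value is 13.
The value of a disjunctive sum is the nim-sum of the parts.
Combined value = 2 ⊕ 0 ⊕ 1 ⊕ 13 = 14.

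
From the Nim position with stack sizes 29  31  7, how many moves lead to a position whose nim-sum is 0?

3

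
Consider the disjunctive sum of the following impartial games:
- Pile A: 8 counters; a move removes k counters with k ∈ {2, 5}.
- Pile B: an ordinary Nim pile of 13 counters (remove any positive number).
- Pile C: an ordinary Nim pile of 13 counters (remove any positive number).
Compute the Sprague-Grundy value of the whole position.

0

For pile A, compute g(0), g(1), … with moves {2, 5}:
k:     0  1  2  3  4  5  6  7  8
g(k):  0  0  1  1  0  2  1  0  0
So g(8) = 0.
Pile B is a plain Nim pile of size 13, so its Grundy value is 13.
Pile C is a plain Nim pile of size 13, so its Grundy value is 13.
By the Sprague-Grundy theorem, the Grundy value of a sum of independent games is the XOR of the component values.
Combined value = 0 XOR 13 XOR 13 = 0.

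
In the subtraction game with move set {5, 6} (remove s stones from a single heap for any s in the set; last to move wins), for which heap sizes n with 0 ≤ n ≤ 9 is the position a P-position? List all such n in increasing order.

0, 1, 2, 3, 4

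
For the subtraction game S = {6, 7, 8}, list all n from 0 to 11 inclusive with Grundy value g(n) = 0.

0, 1, 2, 3, 4, 5

Build the Grundy sequence with g(k) = mex{g(k−s) : s ∈ {6, 7, 8}, s ≤ k}:
k:     0  1  2  3  4  5  6  7  8  9 10 11
g(k):  0  0  0  0  0  0  1  1  1  1  1  1
The P-positions (g = 0) in 0..11 are 0, 1, 2, 3, 4, 5.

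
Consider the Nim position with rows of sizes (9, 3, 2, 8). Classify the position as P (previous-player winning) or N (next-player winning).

P-position

In binary:
  1001  (9)
  0011  (3)
  0010  (2)
  1000  (8)
  ----
  0000  (0)
The nim-sum is 0, so this is a P-position: the player to move is in a losing position under optimal play.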